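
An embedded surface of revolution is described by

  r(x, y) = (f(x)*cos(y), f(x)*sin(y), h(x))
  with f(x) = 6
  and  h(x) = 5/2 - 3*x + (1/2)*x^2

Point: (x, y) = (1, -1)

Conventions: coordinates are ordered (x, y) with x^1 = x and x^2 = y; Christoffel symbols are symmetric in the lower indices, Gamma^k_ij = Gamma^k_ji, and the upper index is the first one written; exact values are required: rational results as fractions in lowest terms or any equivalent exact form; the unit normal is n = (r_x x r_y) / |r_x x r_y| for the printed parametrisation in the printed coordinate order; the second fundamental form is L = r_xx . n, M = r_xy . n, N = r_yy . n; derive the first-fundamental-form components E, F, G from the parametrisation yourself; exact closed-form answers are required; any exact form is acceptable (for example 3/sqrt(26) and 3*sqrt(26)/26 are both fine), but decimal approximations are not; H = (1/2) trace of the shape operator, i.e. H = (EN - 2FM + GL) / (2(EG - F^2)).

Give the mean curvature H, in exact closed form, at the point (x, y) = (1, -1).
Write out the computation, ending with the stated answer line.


f = 6, f' = 0, f'' = 0, h' = -2, h'' = 1
E = 4, F = 0, G = 36; answer radicand W^2 = 4
unnormalised second-form numerators: l = 0, m = 0, n = -12; L = l/sqrt(4), and similarly M = m/sqrt(W^2), N = n/sqrt(W^2)
H = (E*n - 2*F*m + G*l) / (2*(EG - F^2)*sqrt(W^2)); E*n - 2*F*m + G*l = -48, EG - F^2 = 144, so H = (-1/6)/sqrt(4)

Answer: H = -1/12


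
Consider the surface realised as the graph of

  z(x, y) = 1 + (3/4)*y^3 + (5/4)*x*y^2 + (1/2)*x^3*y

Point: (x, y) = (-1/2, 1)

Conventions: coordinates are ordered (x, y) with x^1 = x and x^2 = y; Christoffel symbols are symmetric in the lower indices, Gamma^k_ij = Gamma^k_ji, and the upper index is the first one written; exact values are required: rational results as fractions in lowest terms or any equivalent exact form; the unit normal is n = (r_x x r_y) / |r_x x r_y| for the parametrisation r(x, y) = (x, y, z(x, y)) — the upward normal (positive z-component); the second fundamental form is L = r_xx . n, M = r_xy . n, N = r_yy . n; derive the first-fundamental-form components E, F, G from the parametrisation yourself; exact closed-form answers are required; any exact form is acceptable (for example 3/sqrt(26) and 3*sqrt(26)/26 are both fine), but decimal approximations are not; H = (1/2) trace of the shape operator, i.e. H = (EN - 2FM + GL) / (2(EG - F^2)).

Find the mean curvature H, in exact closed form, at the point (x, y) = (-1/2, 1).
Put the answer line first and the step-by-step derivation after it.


Answer: H = 40*sqrt(1157)/102973

z_x = 13/8, z_y = 15/16, z_xx = -3/2, z_xy = 23/8, z_yy = 13/4
E = 233/64, F = 195/128, G = 481/256; answer radicand W^2 = 1157/256
unnormalised second-form numerators: l = -3/2, m = 23/8, n = 13/4; L = l/sqrt(1157/256), and similarly M = m/sqrt(W^2), N = n/sqrt(W^2)
H = (E*n - 2*F*m + G*l) / (2*(EG - F^2)*sqrt(W^2)); E*n - 2*F*m + G*l = 65/256, EG - F^2 = 1157/256, so H = (5/178)/sqrt(1157/256)


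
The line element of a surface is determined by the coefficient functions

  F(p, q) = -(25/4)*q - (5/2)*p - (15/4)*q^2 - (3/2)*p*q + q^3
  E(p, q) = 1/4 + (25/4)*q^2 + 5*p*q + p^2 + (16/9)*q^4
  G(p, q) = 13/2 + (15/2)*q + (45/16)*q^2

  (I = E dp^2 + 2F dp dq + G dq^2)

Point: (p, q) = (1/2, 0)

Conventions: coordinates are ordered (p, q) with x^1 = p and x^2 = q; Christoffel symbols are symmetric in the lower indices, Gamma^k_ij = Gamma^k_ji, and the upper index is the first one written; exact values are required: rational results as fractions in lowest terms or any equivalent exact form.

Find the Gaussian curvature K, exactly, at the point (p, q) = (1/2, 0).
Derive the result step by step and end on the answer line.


E = 1/2, F = -5/4, G = 13/2, EG - F^2 = 27/16 at the point
E_p = 1, E_q = 5/2, F_p = -5/2, F_q = -7, G_p = 0, G_q = 15/2
E_qq = 25/2, F_pq = -3/2, G_pp = 0
Brioschi: K = (det M1 - det M2) / (EG - F^2)^2 with the standard first/second-derivative matrices M1, M2.
M1 = [[-E_qq/2 + F_pq - G_pp/2, E_p/2, F_p - E_q/2], [F_q - G_p/2, E, F], [G_q/2, F, G]] = [[-31/4, 1/2, -15/4], [-7, 1/2, -5/4], [15/4, -5/4, 13/2]]; det M1 = -1181/64
M2 = [[0, E_q/2, G_p/2], [E_q/2, E, F], [G_p/2, F, G]] = [[0, 5/4, 0], [5/4, 1/2, -5/4], [0, -5/4, 13/2]]; det M2 = -325/32
det M1 - det M2 = -531/64; K = -531/64 / (27/16)^2 = -236/81

Answer: K = -236/81


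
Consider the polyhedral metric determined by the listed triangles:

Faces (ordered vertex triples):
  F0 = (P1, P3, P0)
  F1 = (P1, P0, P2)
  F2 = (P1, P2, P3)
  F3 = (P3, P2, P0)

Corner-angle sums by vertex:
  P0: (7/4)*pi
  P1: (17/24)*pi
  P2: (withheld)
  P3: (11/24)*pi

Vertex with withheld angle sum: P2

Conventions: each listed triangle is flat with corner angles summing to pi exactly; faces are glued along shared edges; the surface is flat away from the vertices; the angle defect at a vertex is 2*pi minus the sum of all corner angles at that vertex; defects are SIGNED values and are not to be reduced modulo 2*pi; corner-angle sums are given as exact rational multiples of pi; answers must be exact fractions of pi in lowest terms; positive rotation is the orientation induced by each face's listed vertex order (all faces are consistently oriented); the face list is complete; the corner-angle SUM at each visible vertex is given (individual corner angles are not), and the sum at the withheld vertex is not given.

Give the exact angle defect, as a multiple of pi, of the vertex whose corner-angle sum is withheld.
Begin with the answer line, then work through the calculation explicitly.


Answer: defect(P2) = (11/12)*pi

V = 4, E = 6, F = 4; chi = V - E + F = 2
Gauss-Bonnet: total defect = 2*pi*chi = 4*pi; visible defects sum to (37/12)*pi


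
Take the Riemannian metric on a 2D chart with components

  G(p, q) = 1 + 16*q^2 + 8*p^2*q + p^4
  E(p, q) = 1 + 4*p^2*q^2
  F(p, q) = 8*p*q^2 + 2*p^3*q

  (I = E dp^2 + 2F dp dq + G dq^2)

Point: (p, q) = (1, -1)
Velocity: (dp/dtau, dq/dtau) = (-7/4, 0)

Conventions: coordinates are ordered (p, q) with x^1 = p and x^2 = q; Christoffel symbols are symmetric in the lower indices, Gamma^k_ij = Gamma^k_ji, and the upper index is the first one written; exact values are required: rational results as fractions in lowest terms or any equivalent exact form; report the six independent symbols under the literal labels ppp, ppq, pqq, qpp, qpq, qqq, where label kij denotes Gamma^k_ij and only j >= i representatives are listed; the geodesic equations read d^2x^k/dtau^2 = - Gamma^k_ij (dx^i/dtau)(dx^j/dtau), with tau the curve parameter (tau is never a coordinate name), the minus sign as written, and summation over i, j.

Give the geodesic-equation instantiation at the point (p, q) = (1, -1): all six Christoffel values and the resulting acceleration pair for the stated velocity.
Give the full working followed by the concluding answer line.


E = 5, F = 6, G = 10 at the point
E_p = 8, E_q = -8, F_p = 2, F_q = -14, G_p = -12, G_q = -24
EG - F^2 = 14;  g^inv = (1/14) * [[10, -6], [-6, 5]]
first-kind symbols [ij,l] = (1/2)(d_i g_jl + d_j g_il - d_l g_ij): [pp,p] = E_p/2 = 4, [pp,q] = F_p - E_q/2 = 6, [pq,p] = E_q/2 = -4, [pq,q] = G_p/2 = -6, [qq,p] = F_q - G_p/2 = -8, [qq,q] = G_q/2 = -12
Gamma^p_ij = (G*[ij,p] - F*[ij,q])/(EG - F^2), Gamma^q_ij = (E*[ij,q] - F*[ij,p])/(EG - F^2)
Gamma_ppp = 2/7, Gamma_ppq = -2/7, Gamma_pqq = -4/7, Gamma_qpp = 3/7, Gamma_qpq = -3/7, Gamma_qqq = -6/7
d^2p/dtau^2 = -(Gamma_ppp*(-7/4)^2 + 2*Gamma_ppq*(-7/4)*(0) + Gamma_pqq*(0)^2) = -7/8
d^2q/dtau^2 = -(Gamma_qpp*(-7/4)^2 + 2*Gamma_qpq*(-7/4)*(0) + Gamma_qqq*(0)^2) = -21/16

Answer: Gamma_ppp = 2/7, Gamma_ppq = -2/7, Gamma_pqq = -4/7, Gamma_qpp = 3/7, Gamma_qpq = -3/7, Gamma_qqq = -6/7; accelerations (d^2p/dtau^2, d^2q/dtau^2) = (-7/8, -21/16)


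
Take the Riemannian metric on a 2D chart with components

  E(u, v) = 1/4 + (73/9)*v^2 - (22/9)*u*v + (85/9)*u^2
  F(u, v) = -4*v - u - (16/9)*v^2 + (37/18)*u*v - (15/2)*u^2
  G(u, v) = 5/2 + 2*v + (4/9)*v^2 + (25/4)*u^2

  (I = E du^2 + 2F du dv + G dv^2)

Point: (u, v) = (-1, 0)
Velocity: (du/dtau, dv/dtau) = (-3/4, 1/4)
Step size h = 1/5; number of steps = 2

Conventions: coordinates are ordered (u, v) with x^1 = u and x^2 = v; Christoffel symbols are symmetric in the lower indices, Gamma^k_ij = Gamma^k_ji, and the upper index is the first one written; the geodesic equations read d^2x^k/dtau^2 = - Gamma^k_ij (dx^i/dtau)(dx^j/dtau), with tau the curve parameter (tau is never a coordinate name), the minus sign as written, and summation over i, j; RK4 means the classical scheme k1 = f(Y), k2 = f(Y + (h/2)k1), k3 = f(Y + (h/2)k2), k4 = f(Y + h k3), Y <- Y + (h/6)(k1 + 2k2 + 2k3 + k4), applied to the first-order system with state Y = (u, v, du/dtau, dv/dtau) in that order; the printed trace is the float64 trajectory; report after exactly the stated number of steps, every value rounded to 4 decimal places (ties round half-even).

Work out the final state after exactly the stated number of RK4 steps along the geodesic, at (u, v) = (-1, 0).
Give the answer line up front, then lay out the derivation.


Answer: u = -1.3166, v = 0.0109, du/dtau = -0.8180, dv/dtau = -0.1581

f(Y) = (du/dtau, dv/dtau, -Gamma^u_ij Y'^i Y'^j, -Gamma^v_ij Y'^i Y'^j) with the Gammas evaluated at the stage position; h = 0.200000; intermediate values shown to 6 dp
step 0: u = -1.0000, v = 0.0000, du/dtau = -0.7500, dv/dtau = 0.2500
step 1:
  k1: at (u, v) = (-1.000000, 0.000000), (du/dtau, dv/dtau) = (-0.750000, 0.250000); Gamma_uuu = 0.009786, Gamma_uuv = -0.702985, Gamma_uvv = 0.192628, Gamma_vuu = 1.467587, Gamma_vuv = -1.236503, Gamma_vvv = 0.257381; k1 = (-0.750000, 0.250000, -0.281163, -1.305293)
  k2: at (u, v) = (-1.075000, 0.025000), (du/dtau, dv/dtau) = (-0.778116, 0.119471); Gamma_uuu = 0.127050, Gamma_uuv = -0.748372, Gamma_uvv = 0.239969, Gamma_vuu = 1.498442, Gamma_vuv = -1.280837, Gamma_vvv = 0.293722; k2 = (-0.778116, 0.119471, -0.219490, -1.149585)
  k3: at (u, v) = (-1.077812, 0.011947), (du/dtau, dv/dtau) = (-0.771949, 0.135041); Gamma_uuu = 0.127713, Gamma_uuv = -0.751651, Gamma_uvv = 0.245268, Gamma_vuu = 1.508730, Gamma_vuv = -1.280708, Gamma_vvv = 0.295995; k3 = (-0.771949, 0.135041, -0.237290, -1.171473)
  k4: at (u, v) = (-1.154390, 0.027008), (du/dtau, dv/dtau) = (-0.797458, 0.015705); Gamma_uuu = 0.233552, Gamma_uuv = -0.796955, Gamma_uvv = 0.290527, Gamma_vuu = 1.547940, Gamma_vuv = -1.322995, Gamma_vvv = 0.333607; k4 = (-0.797458, 0.015705, -0.168559, -1.017618)
  Y <- Y + (h/6)(k1 + 2k2 + 2k3 + k4): u = -1.1549, v = 0.0258, du/dtau = -0.7954, dv/dtau = 0.0178
step 2:
  k1: at (u, v) = (-1.154920, 0.025824), (du/dtau, dv/dtau) = (-0.795443, 0.017832); Gamma_uuu = 0.233855, Gamma_uuv = -0.797284, Gamma_uvv = 0.291055, Gamma_vuu = 1.548796, Gamma_vuv = -1.323008, Gamma_vvv = 0.333862; k1 = (-0.795443, 0.017832, -0.170678, -1.017607)
  k2: at (u, v) = (-1.234464, 0.027608), (du/dtau, dv/dtau) = (-0.812511, -0.083928); Gamma_uuu = 0.329095, Gamma_uuv = -0.841263, Gamma_uvv = 0.335019, Gamma_vuu = 1.594039, Gamma_vuv = -1.361338, Gamma_vvv = 0.371578; k2 = (-0.812511, -0.083928, -0.104884, -0.869293)
  k3: at (u, v) = (-1.236171, 0.017431), (du/dtau, dv/dtau) = (-0.805931, -0.069097); Gamma_uuu = 0.327291, Gamma_uuv = -0.841343, Gamma_uvv = 0.336920, Gamma_vuu = 1.597758, Gamma_vuv = -1.359035, Gamma_vvv = 0.371616; k3 = (-0.805931, -0.069097, -0.120488, -0.888196)
  k4: at (u, v) = (-1.316106, 0.012005), (du/dtau, dv/dtau) = (-0.819540, -0.159807); Gamma_uuu = 0.409461, Gamma_uuv = -0.879364, Gamma_uvv = 0.375243, Gamma_vuu = 1.638497, Gamma_vuv = -1.390508, Gamma_vvv = 0.405738; k4 = (-0.819540, -0.159807, -0.054259, -0.746629)
  Y <- Y + (h/6)(k1 + 2k2 + 2k3 + k4): u = -1.3166, v = 0.0109, du/dtau = -0.8180, dv/dtau = -0.1581


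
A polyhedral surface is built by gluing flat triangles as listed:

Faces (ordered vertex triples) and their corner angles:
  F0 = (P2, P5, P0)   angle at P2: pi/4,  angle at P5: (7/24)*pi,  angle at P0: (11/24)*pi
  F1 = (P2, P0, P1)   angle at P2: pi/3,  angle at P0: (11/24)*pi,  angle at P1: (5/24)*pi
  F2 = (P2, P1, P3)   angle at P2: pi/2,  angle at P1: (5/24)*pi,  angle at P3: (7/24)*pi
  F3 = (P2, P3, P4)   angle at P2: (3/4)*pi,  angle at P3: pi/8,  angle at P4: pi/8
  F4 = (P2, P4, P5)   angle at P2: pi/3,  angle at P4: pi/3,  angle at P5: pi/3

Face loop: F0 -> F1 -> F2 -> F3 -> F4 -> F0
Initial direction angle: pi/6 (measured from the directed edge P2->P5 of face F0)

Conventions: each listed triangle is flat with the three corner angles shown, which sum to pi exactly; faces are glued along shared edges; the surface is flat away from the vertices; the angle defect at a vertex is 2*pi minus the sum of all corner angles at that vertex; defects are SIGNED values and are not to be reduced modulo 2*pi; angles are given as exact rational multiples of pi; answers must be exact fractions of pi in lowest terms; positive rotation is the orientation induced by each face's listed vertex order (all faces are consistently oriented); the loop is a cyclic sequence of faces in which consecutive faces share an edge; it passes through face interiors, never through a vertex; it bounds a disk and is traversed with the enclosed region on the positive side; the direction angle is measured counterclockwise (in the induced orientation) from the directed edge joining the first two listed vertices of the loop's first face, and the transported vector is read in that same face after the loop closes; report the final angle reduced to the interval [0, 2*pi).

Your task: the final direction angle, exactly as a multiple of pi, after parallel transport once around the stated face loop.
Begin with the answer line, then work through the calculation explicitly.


Answer: final direction angle = 0

enclosed vertex P2: corner angles sum to (13/6)*pi, defect = 2*pi - (13/6)*pi = -pi/6
final direction = starting direction + enclosed defect total, reduced mod 2*pi (induced orientation)
final angle = pi/6 - pi/6 = 0 (mod 2*pi)


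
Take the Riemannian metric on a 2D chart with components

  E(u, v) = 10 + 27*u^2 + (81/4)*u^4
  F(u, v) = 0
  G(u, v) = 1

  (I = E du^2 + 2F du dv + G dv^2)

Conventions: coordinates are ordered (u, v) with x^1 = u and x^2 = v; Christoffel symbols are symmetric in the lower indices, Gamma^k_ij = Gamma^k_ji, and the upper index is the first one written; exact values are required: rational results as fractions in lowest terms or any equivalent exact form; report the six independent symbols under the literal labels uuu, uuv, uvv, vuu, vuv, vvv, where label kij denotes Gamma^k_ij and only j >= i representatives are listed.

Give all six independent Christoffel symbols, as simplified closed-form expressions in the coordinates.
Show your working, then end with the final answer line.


E = 10 + 27*u^2 + (81/4)*u^4; F = 0; G = 1
Gamma^k_ij = (1/2) g^{kl} (d_i g_jl + d_j g_il - d_l g_ij), with g^inv = (1/(EG-F^2)) [[G, -F], [-F, E]]
first partials: E_u = 54*u + 81*u^3, E_v = 0, F_u = 0, F_v = 0, G_u = 0, G_v = 0
D = EG - F^2 = 10 + 27*u^2 + (81/4)*u^4
expanded: Gamma^u_uu = (G E_u - 2F F_u + F E_v)/(2D), Gamma^u_uv = (G E_v - F G_u)/(2D), Gamma^u_vv = (2G F_v - G G_u - F G_v)/(2D), Gamma^v_uu = (2E F_u - E E_v - F E_u)/(2D), Gamma^v_uv = (E G_u - F E_v)/(2D), Gamma^v_vv = (E G_v - 2F F_v + F G_u)/(2D); substitute and cancel common factors

Answer: Gamma_uuu = (162*u^3 + 108*u)/(81*u^4 + 108*u^2 + 40), Gamma_uuv = 0, Gamma_uvv = 0, Gamma_vuu = 0, Gamma_vuv = 0, Gamma_vvv = 0


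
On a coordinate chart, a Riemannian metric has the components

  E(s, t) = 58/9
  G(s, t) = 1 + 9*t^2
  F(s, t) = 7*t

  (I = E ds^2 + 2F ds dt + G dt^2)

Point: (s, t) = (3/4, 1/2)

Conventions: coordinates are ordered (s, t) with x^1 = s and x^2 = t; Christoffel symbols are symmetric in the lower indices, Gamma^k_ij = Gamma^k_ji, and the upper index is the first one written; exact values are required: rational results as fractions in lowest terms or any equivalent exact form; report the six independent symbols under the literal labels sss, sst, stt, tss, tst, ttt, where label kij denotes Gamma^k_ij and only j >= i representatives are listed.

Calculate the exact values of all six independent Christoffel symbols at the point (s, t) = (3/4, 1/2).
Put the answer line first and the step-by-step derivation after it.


Answer: Gamma_sss = 0, Gamma_sst = 0, Gamma_stt = 252/313, Gamma_tss = 0, Gamma_tst = 0, Gamma_ttt = 162/313

E = 58/9, F = 7/2, G = 13/4 at the point
E_s = 0, E_t = 0, F_s = 0, F_t = 7, G_s = 0, G_t = 9
EG - F^2 = 313/36;  g^inv = (36/313) * [[13/4, -7/2], [-7/2, 58/9]]
first-kind symbols [ij,l] = (1/2)(d_i g_jl + d_j g_il - d_l g_ij): [ss,s] = E_s/2 = 0, [ss,t] = F_s - E_t/2 = 0, [st,s] = E_t/2 = 0, [st,t] = G_s/2 = 0, [tt,s] = F_t - G_s/2 = 7, [tt,t] = G_t/2 = 9/2
Gamma^s_ij = (G*[ij,s] - F*[ij,t])/(EG - F^2), Gamma^t_ij = (E*[ij,t] - F*[ij,s])/(EG - F^2)


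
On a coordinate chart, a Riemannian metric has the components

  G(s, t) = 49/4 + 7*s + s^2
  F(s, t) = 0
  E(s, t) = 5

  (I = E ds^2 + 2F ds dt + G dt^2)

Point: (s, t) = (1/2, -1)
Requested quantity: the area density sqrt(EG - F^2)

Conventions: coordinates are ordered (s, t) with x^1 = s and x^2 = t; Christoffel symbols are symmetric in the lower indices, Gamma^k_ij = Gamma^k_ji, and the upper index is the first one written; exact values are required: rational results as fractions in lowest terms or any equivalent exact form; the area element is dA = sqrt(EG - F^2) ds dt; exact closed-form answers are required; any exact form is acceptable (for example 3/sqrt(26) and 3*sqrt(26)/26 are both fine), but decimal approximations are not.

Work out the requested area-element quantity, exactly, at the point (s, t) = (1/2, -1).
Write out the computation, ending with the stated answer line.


E = 5, F = 0, G = 16; EG - F^2 = 80

Answer: sqrt(EG - F^2) = 4*sqrt(5)


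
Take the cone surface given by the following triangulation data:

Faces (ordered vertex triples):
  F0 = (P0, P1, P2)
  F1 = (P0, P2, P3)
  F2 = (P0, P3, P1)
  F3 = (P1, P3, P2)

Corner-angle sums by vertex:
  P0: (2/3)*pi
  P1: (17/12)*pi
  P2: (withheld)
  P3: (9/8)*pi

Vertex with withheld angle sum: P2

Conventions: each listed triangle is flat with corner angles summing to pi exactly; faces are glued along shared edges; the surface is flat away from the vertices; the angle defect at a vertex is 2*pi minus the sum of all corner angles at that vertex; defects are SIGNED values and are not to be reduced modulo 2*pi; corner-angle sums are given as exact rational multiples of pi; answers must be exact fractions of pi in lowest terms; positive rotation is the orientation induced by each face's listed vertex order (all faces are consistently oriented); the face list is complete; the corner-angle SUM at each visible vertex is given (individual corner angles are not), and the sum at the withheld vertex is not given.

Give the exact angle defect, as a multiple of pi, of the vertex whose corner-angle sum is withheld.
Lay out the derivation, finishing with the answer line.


V = 4, E = 6, F = 4; chi = V - E + F = 2
Gauss-Bonnet: total defect = 2*pi*chi = 4*pi; visible defects sum to (67/24)*pi

Answer: defect(P2) = (29/24)*pi


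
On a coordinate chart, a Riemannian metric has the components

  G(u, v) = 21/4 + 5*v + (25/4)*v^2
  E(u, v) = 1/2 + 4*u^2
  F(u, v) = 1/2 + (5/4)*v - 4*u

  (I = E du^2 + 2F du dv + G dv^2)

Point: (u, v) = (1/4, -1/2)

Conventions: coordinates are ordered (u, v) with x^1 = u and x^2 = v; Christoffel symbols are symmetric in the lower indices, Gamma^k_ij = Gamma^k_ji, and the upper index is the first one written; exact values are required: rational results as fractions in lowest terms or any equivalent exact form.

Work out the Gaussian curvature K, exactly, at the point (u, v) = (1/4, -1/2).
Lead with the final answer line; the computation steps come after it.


Answer: K = -320/1323

E = 3/4, F = -9/8, G = 69/16, EG - F^2 = 63/32 at the point
E_u = 2, E_v = 0, F_u = -4, F_v = 5/4, G_u = 0, G_v = -5/4
E_vv = 0, F_uv = 0, G_uu = 0
Evaluate Brioschi's two determinant matrices M1, M2 and divide by (EG - F^2)^2.
M1 = [[-E_vv/2 + F_uv - G_uu/2, E_u/2, F_u - E_v/2], [F_v - G_u/2, E, F], [G_v/2, F, G]] = [[0, 1, -4], [5/4, 3/4, -9/8], [-5/8, -9/8, 69/16]]; det M1 = -15/16
M2 = [[0, E_v/2, G_u/2], [E_v/2, E, F], [G_u/2, F, G]] = [[0, 0, 0], [0, 3/4, -9/8], [0, -9/8, 69/16]]; det M2 = 0
det M1 - det M2 = -15/16; K = -15/16 / (63/32)^2 = -320/1323


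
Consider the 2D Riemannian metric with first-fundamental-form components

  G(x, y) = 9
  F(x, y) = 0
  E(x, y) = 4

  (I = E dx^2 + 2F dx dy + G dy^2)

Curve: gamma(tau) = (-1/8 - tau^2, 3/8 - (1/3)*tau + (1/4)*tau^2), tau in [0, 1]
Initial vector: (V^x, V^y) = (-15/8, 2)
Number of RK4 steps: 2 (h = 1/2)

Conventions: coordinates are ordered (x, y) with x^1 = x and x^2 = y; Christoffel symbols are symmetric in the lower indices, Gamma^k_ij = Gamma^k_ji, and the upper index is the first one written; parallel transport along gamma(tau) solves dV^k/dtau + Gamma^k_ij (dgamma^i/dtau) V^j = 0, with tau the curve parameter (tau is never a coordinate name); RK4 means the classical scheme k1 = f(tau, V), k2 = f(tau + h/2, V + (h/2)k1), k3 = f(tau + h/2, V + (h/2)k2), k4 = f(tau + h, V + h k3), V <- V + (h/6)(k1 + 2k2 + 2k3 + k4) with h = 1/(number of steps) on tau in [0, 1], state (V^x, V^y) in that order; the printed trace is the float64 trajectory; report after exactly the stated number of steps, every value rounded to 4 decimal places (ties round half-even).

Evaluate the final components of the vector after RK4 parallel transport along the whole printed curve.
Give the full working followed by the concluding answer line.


gamma'(tau) = (-2*tau, -1/3 + (1/2)*tau); f(tau, V)^k = -Gamma^k_ij(gamma(tau)) gamma'^i(tau) V^j; h = 1/2; intermediate values shown to 6 dp
curve data and Christoffel symbols at the stage parameters:
  tau = 0.000000: gamma = (-0.125000, 0.375000), gamma' = (0.000000, -0.333333); Gamma_xxx = 0.000000, Gamma_xxy = 0.000000, Gamma_xyy = 0.000000, Gamma_yxx = 0.000000, Gamma_yxy = 0.000000, Gamma_yyy = 0.000000
  tau = 0.250000: gamma = (-0.187500, 0.307292), gamma' = (-0.500000, -0.208333); Gamma_xxx = 0.000000, Gamma_xxy = 0.000000, Gamma_xyy = 0.000000, Gamma_yxx = 0.000000, Gamma_yxy = 0.000000, Gamma_yyy = 0.000000
  tau = 0.500000: gamma = (-0.375000, 0.270833), gamma' = (-1.000000, -0.083333); Gamma_xxx = 0.000000, Gamma_xxy = 0.000000, Gamma_xyy = 0.000000, Gamma_yxx = 0.000000, Gamma_yxy = 0.000000, Gamma_yyy = 0.000000
  tau = 0.750000: gamma = (-0.687500, 0.265625), gamma' = (-1.500000, 0.041667); Gamma_xxx = 0.000000, Gamma_xxy = 0.000000, Gamma_xyy = 0.000000, Gamma_yxx = 0.000000, Gamma_yxy = 0.000000, Gamma_yyy = 0.000000
  tau = 1.000000: gamma = (-1.125000, 0.291667), gamma' = (-2.000000, 0.166667); Gamma_xxx = 0.000000, Gamma_xxy = 0.000000, Gamma_xyy = 0.000000, Gamma_yxx = 0.000000, Gamma_yxy = 0.000000, Gamma_yyy = 0.000000
step 0: V^x = -1.8750, V^y = 2.0000
step 1: k1 = (0.000000, 0.000000), k2 = (0.000000, 0.000000), k3 = (0.000000, 0.000000), k4 = (0.000000, 0.000000); V <- V + (h/6)(k1 + 2k2 + 2k3 + k4): V^x = -1.8750, V^y = 2.0000
step 2: k1 = (0.000000, 0.000000), k2 = (0.000000, 0.000000), k3 = (0.000000, 0.000000), k4 = (0.000000, 0.000000); V <- V + (h/6)(k1 + 2k2 + 2k3 + k4): V^x = -1.8750, V^y = 2.0000

Answer: V^x = -1.8750, V^y = 2.0000


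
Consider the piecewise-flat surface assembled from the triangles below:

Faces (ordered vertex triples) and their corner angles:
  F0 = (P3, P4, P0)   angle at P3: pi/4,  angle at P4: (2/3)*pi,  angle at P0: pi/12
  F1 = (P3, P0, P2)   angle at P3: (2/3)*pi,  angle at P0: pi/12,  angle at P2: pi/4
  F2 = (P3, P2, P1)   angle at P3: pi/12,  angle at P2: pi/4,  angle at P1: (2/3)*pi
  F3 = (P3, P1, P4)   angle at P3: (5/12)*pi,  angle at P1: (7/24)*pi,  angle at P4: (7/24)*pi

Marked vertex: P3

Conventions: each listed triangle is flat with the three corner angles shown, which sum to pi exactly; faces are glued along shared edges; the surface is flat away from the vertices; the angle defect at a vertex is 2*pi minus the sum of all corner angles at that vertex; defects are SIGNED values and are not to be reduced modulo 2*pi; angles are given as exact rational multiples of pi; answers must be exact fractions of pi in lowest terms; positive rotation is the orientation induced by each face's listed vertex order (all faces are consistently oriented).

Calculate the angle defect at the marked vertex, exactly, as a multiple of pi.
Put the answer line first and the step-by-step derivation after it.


Answer: defect(P3) = (7/12)*pi

Sum of corner angles at P3: (17/12)*pi
defect = 2*pi - (17/12)*pi


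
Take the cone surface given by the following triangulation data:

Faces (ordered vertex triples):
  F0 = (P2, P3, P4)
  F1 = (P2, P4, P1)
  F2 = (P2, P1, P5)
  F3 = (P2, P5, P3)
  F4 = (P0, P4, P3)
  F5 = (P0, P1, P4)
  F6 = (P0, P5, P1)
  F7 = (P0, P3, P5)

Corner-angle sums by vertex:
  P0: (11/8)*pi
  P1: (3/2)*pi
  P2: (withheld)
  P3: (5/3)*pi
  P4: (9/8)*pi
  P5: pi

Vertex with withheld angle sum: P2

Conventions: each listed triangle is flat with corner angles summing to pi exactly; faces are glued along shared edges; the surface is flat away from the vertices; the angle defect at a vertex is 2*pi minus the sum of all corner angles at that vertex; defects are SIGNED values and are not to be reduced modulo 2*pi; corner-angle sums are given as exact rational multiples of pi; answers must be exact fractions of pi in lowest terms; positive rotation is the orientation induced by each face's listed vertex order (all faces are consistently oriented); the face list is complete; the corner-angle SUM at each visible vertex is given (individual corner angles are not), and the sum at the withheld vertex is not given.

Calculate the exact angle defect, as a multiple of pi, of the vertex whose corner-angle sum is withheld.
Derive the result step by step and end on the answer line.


V = 6, E = 12, F = 8; chi = V - E + F = 2
Gauss-Bonnet: total defect = 2*pi*chi = 4*pi; visible defects sum to (10/3)*pi

Answer: defect(P2) = (2/3)*pi


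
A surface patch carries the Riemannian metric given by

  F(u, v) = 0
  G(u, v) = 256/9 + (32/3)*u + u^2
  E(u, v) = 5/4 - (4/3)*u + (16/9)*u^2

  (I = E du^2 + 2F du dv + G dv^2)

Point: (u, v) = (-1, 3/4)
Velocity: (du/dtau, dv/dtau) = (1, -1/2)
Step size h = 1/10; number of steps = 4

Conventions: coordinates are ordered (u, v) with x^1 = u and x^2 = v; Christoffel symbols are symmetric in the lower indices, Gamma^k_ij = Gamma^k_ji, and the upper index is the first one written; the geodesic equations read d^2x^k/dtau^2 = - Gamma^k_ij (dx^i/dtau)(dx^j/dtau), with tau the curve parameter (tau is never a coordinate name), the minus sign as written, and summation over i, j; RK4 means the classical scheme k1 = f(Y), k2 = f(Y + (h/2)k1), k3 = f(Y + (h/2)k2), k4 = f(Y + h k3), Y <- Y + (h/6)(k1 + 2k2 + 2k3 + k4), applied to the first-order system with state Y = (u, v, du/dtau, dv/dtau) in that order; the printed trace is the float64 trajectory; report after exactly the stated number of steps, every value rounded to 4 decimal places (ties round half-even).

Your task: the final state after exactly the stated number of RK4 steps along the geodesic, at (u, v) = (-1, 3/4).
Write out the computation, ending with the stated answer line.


f(Y) = (du/dtau, dv/dtau, -Gamma^u_ij Y'^i Y'^j, -Gamma^v_ij Y'^i Y'^j) with the Gammas evaluated at the stage position; h = 0.100000; intermediate values shown to 6 dp
step 0: u = -1.0000, v = 0.7500, du/dtau = 1.0000, dv/dtau = -0.5000
step 1:
  k1: at (u, v) = (-1.000000, 0.750000), (du/dtau, dv/dtau) = (1.000000, -0.500000); Gamma_uuu = -0.560510, Gamma_uuv = 0.000000, Gamma_uvv = -0.993631, Gamma_vuu = 0.000000, Gamma_vuv = 0.230769, Gamma_vvv = 0.000000; k1 = (1.000000, -0.500000, 0.808917, 0.230769)
  k2: at (u, v) = (-0.950000, 0.725000), (du/dtau, dv/dtau) = (1.040446, -0.488462); Gamma_uuu = -0.571583, Gamma_uuv = 0.000000, Gamma_uvv = -1.063629, Gamma_vuu = 0.000000, Gamma_vuv = 0.228137, Gamma_vvv = 0.000000; k2 = (1.040446, -0.488462, 0.872530, 0.231886)
  k3: at (u, v) = (-0.947978, 0.725577), (du/dtau, dv/dtau) = (1.043627, -0.488406); Gamma_uuu = -0.572032, Gamma_uuv = 0.000000, Gamma_uvv = -1.066584, Gamma_vuu = 0.000000, Gamma_vuv = 0.228032, Gamma_vvv = 0.000000; k3 = (1.043627, -0.488406, 0.877455, 0.232461)
  k4: at (u, v) = (-0.895637, 0.701159), (du/dtau, dv/dtau) = (1.087745, -0.476754); Gamma_uuu = -0.583659, Gamma_uuv = 0.000000, Gamma_uvv = -1.146615, Gamma_vuu = 0.000000, Gamma_vuv = 0.225342, Gamma_vvv = 0.000000; k4 = (1.087745, -0.476754, 0.951199, 0.233719)
  Y <- Y + (h/6)(k1 + 2k2 + 2k3 + k4): u = -0.8957, v = 0.7012, du/dtau = 1.0877, dv/dtau = -0.4768
step 2:
  k1: at (u, v) = (-0.895735, 0.701159), (du/dtau, dv/dtau) = (1.087668, -0.476780); Gamma_uuu = -0.583637, Gamma_uuv = 0.000000, Gamma_uvv = -1.146459, Gamma_vuu = 0.000000, Gamma_vuv = 0.225347, Gamma_vvv = 0.000000; k1 = (1.087668, -0.476780, 0.951068, 0.233720)
  k2: at (u, v) = (-0.841352, 0.677320), (du/dtau, dv/dtau) = (1.135222, -0.465094); Gamma_uuu = -0.595663, Gamma_uuv = 0.000000, Gamma_uvv = -1.237378, Gamma_vuu = 0.000000, Gamma_vuv = 0.222619, Gamma_vvv = 0.000000; k2 = (1.135222, -0.465094, 1.035309, 0.235079)
  k3: at (u, v) = (-0.838974, 0.677904), (du/dtau, dv/dtau) = (1.139434, -0.465026); Gamma_uuu = -0.596186, Gamma_uuv = 0.000000, Gamma_uvv = -1.241546, Gamma_vuu = 0.000000, Gamma_vuv = 0.222501, Gamma_vvv = 0.000000; k3 = (1.139434, -0.465026, 1.042517, 0.235792)
  k4: at (u, v) = (-0.781792, 0.654656), (du/dtau, dv/dtau) = (1.191920, -0.453201); Gamma_uuu = -0.608624, Gamma_uuv = 0.000000, Gamma_uvv = -1.347023, Gamma_vuu = 0.000000, Gamma_vuv = 0.219706, Gamma_vvv = 0.000000; k4 = (1.191920, -0.453201, 1.141322, 0.237361)
  Y <- Y + (h/6)(k1 + 2k2 + 2k3 + k4): u = -0.7819, v = 0.6547, du/dtau = 1.1918, dv/dtau = -0.4532
step 3:
  k1: at (u, v) = (-0.781920, 0.654655), (du/dtau, dv/dtau) = (1.191802, -0.453233); Gamma_uuu = -0.608596, Gamma_uuv = 0.000000, Gamma_uvv = -1.346774, Gamma_vuu = 0.000000, Gamma_vuv = 0.219712, Gamma_vvv = 0.000000; k1 = (1.191802, -0.453233, 1.141101, 0.237361)
  k2: at (u, v) = (-0.722330, 0.631993), (du/dtau, dv/dtau) = (1.248857, -0.441365); Gamma_uuu = -0.621142, Gamma_uuv = 0.000000, Gamma_uvv = -1.468154, Gamma_vuu = 0.000000, Gamma_vuv = 0.216873, Gamma_vvv = 0.000000; k2 = (1.248857, -0.441365, 1.254762, 0.239081)
  k3: at (u, v) = (-0.719477, 0.632587), (du/dtau, dv/dtau) = (1.254540, -0.441279); Gamma_uuu = -0.621728, Gamma_uuv = 0.000000, Gamma_uvv = -1.474280, Gamma_vuu = 0.000000, Gamma_vuv = 0.216738, Gamma_vvv = 0.000000; k3 = (1.254540, -0.441279, 1.265602, 0.239974)
  k4: at (u, v) = (-0.656466, 0.610527), (du/dtau, dv/dtau) = (1.318362, -0.429236); Gamma_uuu = -0.634193, Gamma_uuv = 0.000000, Gamma_uvv = -1.617500, Gamma_vuu = 0.000000, Gamma_vuv = 0.213818, Gamma_vvv = 0.000000; k4 = (1.318362, -0.429236, 1.400292, 0.241995)
  Y <- Y + (h/6)(k1 + 2k2 + 2k3 + k4): u = -0.6566, v = 0.6105, du/dtau = 1.3182, dv/dtau = -0.4293
step 4:
  k1: at (u, v) = (-0.656638, 0.610526), (du/dtau, dv/dtau) = (1.318171, -0.429275); Gamma_uuu = -0.634161, Gamma_uuv = 0.000000, Gamma_uvv = -1.617089, Gamma_vuu = 0.000000, Gamma_vuv = 0.213826, Gamma_vvv = 0.000000; k1 = (1.318171, -0.429275, 1.399894, 0.241991)
  k2: at (u, v) = (-0.590729, 0.589062), (du/dtau, dv/dtau) = (1.388166, -0.417176); Gamma_uuu = -0.645915, Gamma_uuv = 0.000000, Gamma_uvv = -1.784267, Gamma_vuu = 0.000000, Gamma_vuv = 0.210855, Gamma_vvv = 0.000000; k2 = (1.388166, -0.417176, 1.555207, 0.244216)
  k3: at (u, v) = (-0.587229, 0.589667), (du/dtau, dv/dtau) = (1.395931, -0.417065); Gamma_uuu = -0.646492, Gamma_uuv = 0.000000, Gamma_uvv = -1.793678, Gamma_vuu = 0.000000, Gamma_vuv = 0.210699, Gamma_vvv = 0.000000; k3 = (1.395931, -0.417065, 1.571768, 0.245335)
  k4: at (u, v) = (-0.517044, 0.568819), (du/dtau, dv/dtau) = (1.475348, -0.404742); Gamma_uuu = -0.656763, Gamma_uuv = 0.000000, Gamma_uvv = -1.994608, Gamma_vuu = 0.000000, Gamma_vuv = 0.207629, Gamma_vvv = 0.000000; k4 = (1.475348, -0.404742, 1.756293, 0.247965)
  Y <- Y + (h/6)(k1 + 2k2 + 2k3 + k4): u = -0.5173, v = 0.5688, du/dtau = 1.4750, dv/dtau = -0.4048

Answer: u = -0.5173, v = 0.5688, du/dtau = 1.4750, dv/dtau = -0.4048


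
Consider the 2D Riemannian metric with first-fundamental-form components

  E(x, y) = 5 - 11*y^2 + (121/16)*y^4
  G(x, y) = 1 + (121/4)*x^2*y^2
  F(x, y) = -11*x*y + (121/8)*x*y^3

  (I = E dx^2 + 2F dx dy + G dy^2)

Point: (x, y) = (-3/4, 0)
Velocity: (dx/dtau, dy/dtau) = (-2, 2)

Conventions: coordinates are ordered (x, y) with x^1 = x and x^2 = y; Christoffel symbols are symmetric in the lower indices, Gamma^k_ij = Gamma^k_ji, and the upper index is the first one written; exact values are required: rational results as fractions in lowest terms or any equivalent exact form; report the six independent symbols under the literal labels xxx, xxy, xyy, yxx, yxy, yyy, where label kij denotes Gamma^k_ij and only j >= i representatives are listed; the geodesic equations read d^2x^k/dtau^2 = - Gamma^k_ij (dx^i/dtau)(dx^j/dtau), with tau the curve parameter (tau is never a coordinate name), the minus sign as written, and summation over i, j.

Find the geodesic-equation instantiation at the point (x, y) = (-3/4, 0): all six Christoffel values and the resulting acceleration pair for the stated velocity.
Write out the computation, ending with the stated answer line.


E = 5, F = 0, G = 1 at the point
E_x = 0, E_y = 0, F_x = 0, F_y = 33/4, G_x = 0, G_y = 0
EG - F^2 = 5;  g^inv = (1/5) * [[1, 0], [0, 5]]
first-kind symbols [ij,l] = (1/2)(d_i g_jl + d_j g_il - d_l g_ij): [xx,x] = E_x/2 = 0, [xx,y] = F_x - E_y/2 = 0, [xy,x] = E_y/2 = 0, [xy,y] = G_x/2 = 0, [yy,x] = F_y - G_x/2 = 33/4, [yy,y] = G_y/2 = 0
Gamma^x_ij = (G*[ij,x] - F*[ij,y])/(EG - F^2), Gamma^y_ij = (E*[ij,y] - F*[ij,x])/(EG - F^2)
Gamma_xxx = 0, Gamma_xxy = 0, Gamma_xyy = 33/20, Gamma_yxx = 0, Gamma_yxy = 0, Gamma_yyy = 0
d^2x/dtau^2 = -(Gamma_xxx*(-2)^2 + 2*Gamma_xxy*(-2)*(2) + Gamma_xyy*(2)^2) = -33/5
d^2y/dtau^2 = -(Gamma_yxx*(-2)^2 + 2*Gamma_yxy*(-2)*(2) + Gamma_yyy*(2)^2) = 0

Answer: Gamma_xxx = 0, Gamma_xxy = 0, Gamma_xyy = 33/20, Gamma_yxx = 0, Gamma_yxy = 0, Gamma_yyy = 0; accelerations (d^2x/dtau^2, d^2y/dtau^2) = (-33/5, 0)


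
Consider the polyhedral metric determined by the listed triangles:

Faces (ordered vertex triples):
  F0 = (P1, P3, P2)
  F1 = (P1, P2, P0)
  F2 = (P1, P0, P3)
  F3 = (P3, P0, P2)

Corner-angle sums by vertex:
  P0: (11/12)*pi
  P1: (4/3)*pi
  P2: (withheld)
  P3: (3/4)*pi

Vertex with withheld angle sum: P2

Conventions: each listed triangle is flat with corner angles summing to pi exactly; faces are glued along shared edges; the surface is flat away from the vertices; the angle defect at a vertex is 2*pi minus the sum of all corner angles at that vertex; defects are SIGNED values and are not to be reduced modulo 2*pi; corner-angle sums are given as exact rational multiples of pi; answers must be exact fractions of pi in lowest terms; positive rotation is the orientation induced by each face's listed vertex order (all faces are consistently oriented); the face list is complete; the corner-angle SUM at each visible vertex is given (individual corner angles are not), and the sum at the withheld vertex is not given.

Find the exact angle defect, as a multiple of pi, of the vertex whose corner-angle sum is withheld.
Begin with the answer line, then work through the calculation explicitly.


Answer: defect(P2) = pi

V = 4, E = 6, F = 4; chi = V - E + F = 2
Gauss-Bonnet: total defect = 2*pi*chi = 4*pi; visible defects sum to 3*pi


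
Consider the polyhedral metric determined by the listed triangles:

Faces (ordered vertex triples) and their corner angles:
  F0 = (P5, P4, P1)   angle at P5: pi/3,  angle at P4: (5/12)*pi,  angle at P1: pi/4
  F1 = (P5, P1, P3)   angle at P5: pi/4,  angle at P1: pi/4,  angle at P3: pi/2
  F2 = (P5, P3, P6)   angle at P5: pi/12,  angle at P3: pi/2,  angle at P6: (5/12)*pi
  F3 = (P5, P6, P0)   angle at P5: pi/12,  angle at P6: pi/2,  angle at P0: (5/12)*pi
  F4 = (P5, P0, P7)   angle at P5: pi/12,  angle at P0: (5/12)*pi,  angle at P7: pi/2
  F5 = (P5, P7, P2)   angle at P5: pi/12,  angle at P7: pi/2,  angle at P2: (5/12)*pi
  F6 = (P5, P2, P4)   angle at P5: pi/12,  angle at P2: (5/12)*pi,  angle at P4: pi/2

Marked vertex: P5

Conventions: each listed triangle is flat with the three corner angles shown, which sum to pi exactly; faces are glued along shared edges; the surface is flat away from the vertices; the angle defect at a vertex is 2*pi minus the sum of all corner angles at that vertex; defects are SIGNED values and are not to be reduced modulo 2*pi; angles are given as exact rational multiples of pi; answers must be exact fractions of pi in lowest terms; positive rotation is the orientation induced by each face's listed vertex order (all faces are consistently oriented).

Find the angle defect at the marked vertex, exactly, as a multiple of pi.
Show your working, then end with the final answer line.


Sum of corner angles at P5: pi
defect = 2*pi - pi

Answer: defect(P5) = pi


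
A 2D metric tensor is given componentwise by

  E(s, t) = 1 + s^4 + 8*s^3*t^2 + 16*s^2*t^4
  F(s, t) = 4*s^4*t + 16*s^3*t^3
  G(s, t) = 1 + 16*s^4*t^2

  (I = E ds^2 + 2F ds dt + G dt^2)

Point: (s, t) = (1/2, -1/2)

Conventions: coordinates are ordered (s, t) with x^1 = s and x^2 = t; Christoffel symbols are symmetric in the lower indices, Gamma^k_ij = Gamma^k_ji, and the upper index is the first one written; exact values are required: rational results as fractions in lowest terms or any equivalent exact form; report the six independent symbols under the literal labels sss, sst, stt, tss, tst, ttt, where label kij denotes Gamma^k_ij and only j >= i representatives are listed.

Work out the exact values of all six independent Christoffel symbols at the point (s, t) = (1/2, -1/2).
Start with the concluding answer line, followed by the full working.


Answer: Gamma_sss = 24/29, Gamma_sst = -24/29, Gamma_stt = 12/29, Gamma_tss = -16/29, Gamma_tst = 16/29, Gamma_ttt = -8/29

E = 25/16, F = -3/8, G = 5/4 at the point
E_s = 3, E_t = -3, F_s = -5/2, F_t = 7/4, G_s = 2, G_t = -1
EG - F^2 = 29/16;  g^inv = (16/29) * [[5/4, 3/8], [3/8, 25/16]]
first-kind symbols [ij,l] = (1/2)(d_i g_jl + d_j g_il - d_l g_ij): [ss,s] = E_s/2 = 3/2, [ss,t] = F_s - E_t/2 = -1, [st,s] = E_t/2 = -3/2, [st,t] = G_s/2 = 1, [tt,s] = F_t - G_s/2 = 3/4, [tt,t] = G_t/2 = -1/2
Gamma^s_ij = (G*[ij,s] - F*[ij,t])/(EG - F^2), Gamma^t_ij = (E*[ij,t] - F*[ij,s])/(EG - F^2)


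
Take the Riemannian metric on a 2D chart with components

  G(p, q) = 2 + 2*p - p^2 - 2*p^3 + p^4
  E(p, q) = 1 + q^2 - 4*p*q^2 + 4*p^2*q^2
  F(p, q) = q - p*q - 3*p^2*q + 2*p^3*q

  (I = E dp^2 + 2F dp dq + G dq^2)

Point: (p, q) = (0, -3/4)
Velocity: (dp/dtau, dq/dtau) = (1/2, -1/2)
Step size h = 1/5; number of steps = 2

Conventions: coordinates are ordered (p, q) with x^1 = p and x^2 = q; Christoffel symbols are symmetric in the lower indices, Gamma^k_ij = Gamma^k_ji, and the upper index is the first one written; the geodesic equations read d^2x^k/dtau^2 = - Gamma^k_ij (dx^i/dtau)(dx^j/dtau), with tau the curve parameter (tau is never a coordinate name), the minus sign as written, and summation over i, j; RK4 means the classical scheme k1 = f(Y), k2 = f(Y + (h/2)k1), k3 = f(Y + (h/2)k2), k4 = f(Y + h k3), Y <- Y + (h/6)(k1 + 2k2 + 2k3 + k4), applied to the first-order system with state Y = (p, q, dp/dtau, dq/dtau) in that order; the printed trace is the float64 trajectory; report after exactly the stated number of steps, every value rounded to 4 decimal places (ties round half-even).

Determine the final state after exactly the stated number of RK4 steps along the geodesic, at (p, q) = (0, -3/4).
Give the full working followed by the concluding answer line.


f(Y) = (dp/dtau, dq/dtau, -Gamma^p_ij Y'^i Y'^j, -Gamma^q_ij Y'^i Y'^j) with the Gammas evaluated at the stage position; h = 0.200000; intermediate values shown to 6 dp
step 0: p = 0.0000, q = -0.7500, dp/dtau = 0.5000, dq/dtau = -0.5000
step 1:
  k1: at (p, q) = (0.000000, -0.750000), (dp/dtau, dq/dtau) = (0.500000, -0.500000); Gamma_ppp = -0.439024, Gamma_ppq = -0.292683, Gamma_pqq = 0.000000, Gamma_qpp = 0.585366, Gamma_qpq = 0.390244, Gamma_qqq = 0.000000; k1 = (0.500000, -0.500000, -0.036585, 0.048780)
  k2: at (p, q) = (0.050000, -0.800000), (dp/dtau, dq/dtau) = (0.496341, -0.495122); Gamma_ppp = -0.440425, Gamma_ppq = -0.247739, Gamma_pqq = 0.000000, Gamma_qpp = 0.640757, Gamma_qpq = 0.360426, Gamma_qqq = 0.000000; k2 = (0.496341, -0.495122, -0.013263, 0.019295)
  k3: at (p, q) = (0.049634, -0.799512), (dp/dtau, dq/dtau) = (0.498674, -0.498070); Gamma_ppp = -0.440326, Gamma_ppq = -0.248036, Gamma_pqq = 0.000000, Gamma_qpp = 0.640282, Gamma_qpq = 0.360672, Gamma_qqq = 0.000000; k3 = (0.498674, -0.498070, -0.013713, 0.019941)
  k4: at (p, q) = (0.099735, -0.849614), (dp/dtau, dq/dtau) = (0.497257, -0.496012); Gamma_ppp = -0.436081, Gamma_ppq = -0.205444, Gamma_pqq = 0.000000, Gamma_qpp = 0.698731, Gamma_qpq = 0.329182, Gamma_qqq = 0.000000; k4 = (0.497257, -0.496012, 0.006484, -0.010389)
  Y <- Y + (h/6)(k1 + 2k2 + 2k3 + k4): p = 0.0996, q = -0.8494, dp/dtau = 0.4972, dq/dtau = -0.4961
step 2:
  k1: at (p, q) = (0.099576, -0.849413), (dp/dtau, dq/dtau) = (0.497198, -0.496105); Gamma_ppp = -0.436069, Gamma_ppq = -0.205568, Gamma_pqq = 0.000000, Gamma_qpp = 0.698518, Gamma_qpq = 0.329290, Gamma_qqq = 0.000000; k1 = (0.497198, -0.496105, 0.006387, -0.010231)
  k2: at (p, q) = (0.149296, -0.899024), (dp/dtau, dq/dtau) = (0.497837, -0.497128); Gamma_ppp = -0.425004, Gamma_ppq = -0.165792, Gamma_pqq = 0.000000, Gamma_qpp = 0.759588, Gamma_qpq = 0.296311, Gamma_qqq = 0.000000; k2 = (0.497837, -0.497128, 0.023271, -0.041590)
  k3: at (p, q) = (0.149360, -0.899126), (dp/dtau, dq/dtau) = (0.499525, -0.500264); Gamma_ppp = -0.425016, Gamma_ppq = -0.165747, Gamma_pqq = 0.000000, Gamma_qpp = 0.759691, Gamma_qpq = 0.296263, Gamma_qqq = 0.000000; k3 = (0.499525, -0.500264, 0.023214, -0.041493)
  k4: at (p, q) = (0.199481, -0.949466), (dp/dtau, dq/dtau) = (0.501841, -0.504403); Gamma_ppp = -0.405781, Gamma_ppq = -0.128435, Gamma_pqq = 0.000000, Gamma_qpp = 0.824617, Gamma_qpq = 0.261002, Gamma_qqq = 0.000000; k4 = (0.501841, -0.504403, 0.037172, -0.075540)
  Y <- Y + (h/6)(k1 + 2k2 + 2k3 + k4): p = 0.1994, q = -0.9493, dp/dtau = 0.5017, dq/dtau = -0.5045

Answer: p = 0.1994, q = -0.9493, dp/dtau = 0.5017, dq/dtau = -0.5045
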